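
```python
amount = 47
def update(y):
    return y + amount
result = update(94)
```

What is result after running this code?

Step 1: amount = 47 is defined globally.
Step 2: update(94) uses parameter y = 94 and looks up amount from global scope = 47.
Step 3: result = 94 + 47 = 141

The answer is 141.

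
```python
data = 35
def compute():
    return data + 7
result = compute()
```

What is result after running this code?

Step 1: data = 35 is defined globally.
Step 2: compute() looks up data from global scope = 35, then computes 35 + 7 = 42.
Step 3: result = 42

The answer is 42.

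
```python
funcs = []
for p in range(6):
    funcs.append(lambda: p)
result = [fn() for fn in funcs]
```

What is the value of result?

Step 1: All 6 lambdas share the same variable p.
Step 2: After the loop, p = 5.
Step 3: Each call returns 5. result = [5, 5, 5, 5, 5, 5]

The answer is [5, 5, 5, 5, 5, 5].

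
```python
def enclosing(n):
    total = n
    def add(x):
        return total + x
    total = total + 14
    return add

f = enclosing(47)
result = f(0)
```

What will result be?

Step 1: enclosing(47) sets total = 47, then total = 47 + 14 = 61.
Step 2: Closures capture by reference, so add sees total = 61.
Step 3: f(0) returns 61 + 0 = 61

The answer is 61.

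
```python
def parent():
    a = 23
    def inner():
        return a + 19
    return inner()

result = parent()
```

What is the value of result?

Step 1: parent() defines a = 23.
Step 2: inner() reads a = 23 from enclosing scope, returns 23 + 19 = 42.
Step 3: result = 42

The answer is 42.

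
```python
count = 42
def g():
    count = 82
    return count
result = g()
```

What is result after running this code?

Step 1: Global count = 42.
Step 2: g() creates local count = 82, shadowing the global.
Step 3: Returns local count = 82. result = 82

The answer is 82.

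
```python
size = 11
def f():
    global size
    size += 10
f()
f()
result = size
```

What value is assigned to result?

Step 1: size = 11.
Step 2: First f(): size = 11 + 10 = 21.
Step 3: Second f(): size = 21 + 10 = 31. result = 31

The answer is 31.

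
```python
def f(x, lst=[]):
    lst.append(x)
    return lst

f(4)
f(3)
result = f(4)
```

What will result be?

Step 1: Mutable default argument gotcha! The list [] is created once.
Step 2: Each call appends to the SAME list: [4], [4, 3], [4, 3, 4].
Step 3: result = [4, 3, 4]

The answer is [4, 3, 4].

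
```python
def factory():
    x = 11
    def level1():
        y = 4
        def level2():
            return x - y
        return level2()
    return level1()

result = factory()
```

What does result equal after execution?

Step 1: x = 11 in factory. y = 4 in level1.
Step 2: level2() reads x = 11 and y = 4 from enclosing scopes.
Step 3: result = 11 - 4 = 7

The answer is 7.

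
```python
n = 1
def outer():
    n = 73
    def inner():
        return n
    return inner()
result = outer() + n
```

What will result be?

Step 1: Global n = 1. outer() shadows with n = 73.
Step 2: inner() returns enclosing n = 73. outer() = 73.
Step 3: result = 73 + global n (1) = 74

The answer is 74.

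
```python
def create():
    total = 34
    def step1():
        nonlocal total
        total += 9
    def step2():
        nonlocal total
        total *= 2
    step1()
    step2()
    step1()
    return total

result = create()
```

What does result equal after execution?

Step 1: total = 34.
Step 2: step1(): total = 34 + 9 = 43.
Step 3: step2(): total = 43 * 2 = 86.
Step 4: step1(): total = 86 + 9 = 95. result = 95

The answer is 95.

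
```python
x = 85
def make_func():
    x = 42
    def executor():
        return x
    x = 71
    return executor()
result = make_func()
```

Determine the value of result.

Step 1: make_func() sets x = 42, then later x = 71.
Step 2: executor() is called after x is reassigned to 71. Closures capture variables by reference, not by value.
Step 3: result = 71

The answer is 71.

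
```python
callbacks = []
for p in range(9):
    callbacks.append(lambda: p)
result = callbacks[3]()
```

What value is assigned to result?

Step 1: The loop creates 9 lambdas, all referencing the same variable p.
Step 2: After the loop, p = 8 (final value).
Step 3: callbacks[3]() looks up p at call time and finds 8. This is the late binding gotcha. result = 8

The answer is 8.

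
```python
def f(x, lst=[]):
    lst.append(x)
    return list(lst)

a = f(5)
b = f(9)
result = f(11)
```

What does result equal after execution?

Step 1: Default list is shared. list() creates copies for return values.
Step 2: Internal list grows: [5] -> [5, 9] -> [5, 9, 11].
Step 3: result = [5, 9, 11]

The answer is [5, 9, 11].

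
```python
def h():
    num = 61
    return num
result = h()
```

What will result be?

Step 1: h() defines num = 61 in its local scope.
Step 2: return num finds the local variable num = 61.
Step 3: result = 61

The answer is 61.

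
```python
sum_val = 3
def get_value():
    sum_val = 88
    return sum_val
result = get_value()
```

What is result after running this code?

Step 1: Global sum_val = 3.
Step 2: get_value() creates local sum_val = 88, shadowing the global.
Step 3: Returns local sum_val = 88. result = 88

The answer is 88.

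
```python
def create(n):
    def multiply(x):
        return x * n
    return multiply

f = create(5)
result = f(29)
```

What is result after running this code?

Step 1: create(5) returns multiply closure with n = 5.
Step 2: f(29) computes 29 * 5 = 145.
Step 3: result = 145

The answer is 145.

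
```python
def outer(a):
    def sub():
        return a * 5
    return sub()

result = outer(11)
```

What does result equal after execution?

Step 1: outer(11) binds parameter a = 11.
Step 2: sub() accesses a = 11 from enclosing scope.
Step 3: result = 11 * 5 = 55

The answer is 55.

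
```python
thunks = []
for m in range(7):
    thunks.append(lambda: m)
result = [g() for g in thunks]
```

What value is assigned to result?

Step 1: All 7 lambdas share the same variable m.
Step 2: After the loop, m = 6.
Step 3: Each call returns 6. result = [6, 6, 6, 6, 6, 6, 6]

The answer is [6, 6, 6, 6, 6, 6, 6].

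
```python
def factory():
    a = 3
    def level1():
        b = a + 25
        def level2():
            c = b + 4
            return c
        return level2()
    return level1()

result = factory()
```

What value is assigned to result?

Step 1: a = 3. b = a + 25 = 28.
Step 2: c = b + 4 = 28 + 4 = 32.
Step 3: result = 32

The answer is 32.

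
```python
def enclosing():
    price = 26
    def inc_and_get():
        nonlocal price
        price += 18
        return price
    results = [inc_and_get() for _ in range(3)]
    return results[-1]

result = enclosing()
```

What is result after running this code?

Step 1: price = 26.
Step 2: Three calls to inc_and_get(), each adding 18.
Step 3: Last value = 26 + 18 * 3 = 80

The answer is 80.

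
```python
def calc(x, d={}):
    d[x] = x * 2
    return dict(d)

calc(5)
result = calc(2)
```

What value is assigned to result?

Step 1: Mutable default dict is shared across calls.
Step 2: First call adds 5: 10. Second call adds 2: 4.
Step 3: result = {5: 10, 2: 4}

The answer is {5: 10, 2: 4}.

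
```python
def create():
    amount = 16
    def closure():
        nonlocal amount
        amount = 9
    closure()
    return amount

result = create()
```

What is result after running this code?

Step 1: create() sets amount = 16.
Step 2: closure() uses nonlocal to reassign amount = 9.
Step 3: result = 9

The answer is 9.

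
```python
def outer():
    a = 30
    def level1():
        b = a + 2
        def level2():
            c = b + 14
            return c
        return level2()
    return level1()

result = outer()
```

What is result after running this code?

Step 1: a = 30. b = a + 2 = 32.
Step 2: c = b + 14 = 32 + 14 = 46.
Step 3: result = 46

The answer is 46.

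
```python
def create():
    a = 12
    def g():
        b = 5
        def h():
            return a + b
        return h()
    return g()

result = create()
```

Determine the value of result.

Step 1: create() defines a = 12. g() defines b = 5.
Step 2: h() accesses both from enclosing scopes: a = 12, b = 5.
Step 3: result = 12 + 5 = 17

The answer is 17.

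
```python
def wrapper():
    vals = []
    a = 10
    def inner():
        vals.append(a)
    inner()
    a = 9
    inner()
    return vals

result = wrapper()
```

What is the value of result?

Step 1: a = 10. inner() appends current a to vals.
Step 2: First inner(): appends 10. Then a = 9.
Step 3: Second inner(): appends 9 (closure sees updated a). result = [10, 9]

The answer is [10, 9].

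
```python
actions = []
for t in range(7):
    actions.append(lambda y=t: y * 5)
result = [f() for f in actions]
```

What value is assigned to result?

Step 1: Default arg y=t captures t at each iteration.
Step 2: actions[k] has y defaulting to k, returns k * 5.
Step 3: result = [0, 5, 10, 15, 20, 25, 30]

The answer is [0, 5, 10, 15, 20, 25, 30].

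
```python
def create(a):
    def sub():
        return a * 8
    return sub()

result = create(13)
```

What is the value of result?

Step 1: create(13) binds parameter a = 13.
Step 2: sub() accesses a = 13 from enclosing scope.
Step 3: result = 13 * 8 = 104

The answer is 104.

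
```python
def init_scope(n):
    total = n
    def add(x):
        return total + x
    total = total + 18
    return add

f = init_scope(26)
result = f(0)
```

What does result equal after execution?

Step 1: init_scope(26) sets total = 26, then total = 26 + 18 = 44.
Step 2: Closures capture by reference, so add sees total = 44.
Step 3: f(0) returns 44 + 0 = 44

The answer is 44.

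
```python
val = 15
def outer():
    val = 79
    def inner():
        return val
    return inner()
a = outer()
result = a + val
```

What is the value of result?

Step 1: outer() has local val = 79. inner() reads from enclosing.
Step 2: outer() returns 79. Global val = 15 unchanged.
Step 3: result = 79 + 15 = 94

The answer is 94.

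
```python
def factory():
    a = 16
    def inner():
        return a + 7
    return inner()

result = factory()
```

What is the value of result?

Step 1: factory() defines a = 16.
Step 2: inner() reads a = 16 from enclosing scope, returns 16 + 7 = 23.
Step 3: result = 23

The answer is 23.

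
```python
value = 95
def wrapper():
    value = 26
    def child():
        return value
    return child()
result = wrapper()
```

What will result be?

Step 1: value = 95 globally, but wrapper() defines value = 26 locally.
Step 2: child() looks up value. Not in local scope, so checks enclosing scope (wrapper) and finds value = 26.
Step 3: result = 26

The answer is 26.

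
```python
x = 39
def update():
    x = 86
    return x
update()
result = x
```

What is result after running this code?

Step 1: Global x = 39.
Step 2: update() creates local x = 86 (shadow, not modification).
Step 3: After update() returns, global x is unchanged. result = 39

The answer is 39.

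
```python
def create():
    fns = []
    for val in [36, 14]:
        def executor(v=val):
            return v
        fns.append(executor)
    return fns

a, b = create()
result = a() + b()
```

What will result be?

Step 1: Default argument v=val captures val at each iteration.
Step 2: a() returns 36 (captured at first iteration), b() returns 14 (captured at second).
Step 3: result = 36 + 14 = 50

The answer is 50.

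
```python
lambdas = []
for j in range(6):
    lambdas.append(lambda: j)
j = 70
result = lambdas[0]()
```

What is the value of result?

Step 1: Lambdas capture the variable j by reference, not by value.
Step 2: After the loop, j is reassigned to 70.
Step 3: lambdas[0]() looks up the current j = 70. result = 70

The answer is 70.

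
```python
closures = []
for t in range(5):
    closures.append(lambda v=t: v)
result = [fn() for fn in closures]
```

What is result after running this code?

Step 1: Default arg v=t captures t at each iteration.
Step 2: Each lambda has its own default: 0, 1, ..., 4.
Step 3: result = [0, 1, 2, 3, 4]

The answer is [0, 1, 2, 3, 4].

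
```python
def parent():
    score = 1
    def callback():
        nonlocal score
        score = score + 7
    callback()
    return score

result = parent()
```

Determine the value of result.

Step 1: parent() sets score = 1.
Step 2: callback() uses nonlocal to modify score in parent's scope: score = 1 + 7 = 8.
Step 3: parent() returns the modified score = 8

The answer is 8.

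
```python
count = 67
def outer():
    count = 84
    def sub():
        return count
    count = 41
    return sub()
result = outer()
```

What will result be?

Step 1: outer() sets count = 84, then later count = 41.
Step 2: sub() is called after count is reassigned to 41. Closures capture variables by reference, not by value.
Step 3: result = 41

The answer is 41.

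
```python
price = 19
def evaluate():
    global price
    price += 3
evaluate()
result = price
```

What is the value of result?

Step 1: price = 19 globally.
Step 2: evaluate() modifies global price: price += 3 = 22.
Step 3: result = 22

The answer is 22.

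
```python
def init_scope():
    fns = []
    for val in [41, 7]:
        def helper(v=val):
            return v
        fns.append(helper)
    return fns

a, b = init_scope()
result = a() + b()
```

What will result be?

Step 1: Default argument v=val captures val at each iteration.
Step 2: a() returns 41 (captured at first iteration), b() returns 7 (captured at second).
Step 3: result = 41 + 7 = 48

The answer is 48.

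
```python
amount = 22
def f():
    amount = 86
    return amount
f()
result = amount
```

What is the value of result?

Step 1: amount = 22 globally.
Step 2: f() creates a LOCAL amount = 86 (no global keyword!).
Step 3: The global amount is unchanged. result = 22

The answer is 22.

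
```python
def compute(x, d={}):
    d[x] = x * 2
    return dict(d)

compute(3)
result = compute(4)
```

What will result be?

Step 1: Mutable default dict is shared across calls.
Step 2: First call adds 3: 6. Second call adds 4: 8.
Step 3: result = {3: 6, 4: 8}

The answer is {3: 6, 4: 8}.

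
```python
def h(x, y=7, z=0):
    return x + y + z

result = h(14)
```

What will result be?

Step 1: h(14) uses defaults y = 7, z = 0.
Step 2: Returns 14 + 7 + 0 = 21.
Step 3: result = 21

The answer is 21.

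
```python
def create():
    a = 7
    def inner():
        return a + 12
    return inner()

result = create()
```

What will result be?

Step 1: create() defines a = 7.
Step 2: inner() reads a = 7 from enclosing scope, returns 7 + 12 = 19.
Step 3: result = 19

The answer is 19.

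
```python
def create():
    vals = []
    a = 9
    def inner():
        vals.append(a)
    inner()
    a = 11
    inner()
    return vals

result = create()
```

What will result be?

Step 1: a = 9. inner() appends current a to vals.
Step 2: First inner(): appends 9. Then a = 11.
Step 3: Second inner(): appends 11 (closure sees updated a). result = [9, 11]

The answer is [9, 11].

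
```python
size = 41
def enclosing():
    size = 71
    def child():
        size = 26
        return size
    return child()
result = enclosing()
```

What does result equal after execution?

Step 1: Three scopes define size: global (41), enclosing (71), child (26).
Step 2: child() has its own local size = 26, which shadows both enclosing and global.
Step 3: result = 26 (local wins in LEGB)

The answer is 26.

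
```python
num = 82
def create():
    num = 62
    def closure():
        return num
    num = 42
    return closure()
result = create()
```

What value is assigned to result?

Step 1: create() sets num = 62, then later num = 42.
Step 2: closure() is called after num is reassigned to 42. Closures capture variables by reference, not by value.
Step 3: result = 42

The answer is 42.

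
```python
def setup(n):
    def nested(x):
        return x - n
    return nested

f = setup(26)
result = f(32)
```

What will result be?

Step 1: setup(26) creates a closure capturing n = 26.
Step 2: f(32) computes 32 - 26 = 6.
Step 3: result = 6

The answer is 6.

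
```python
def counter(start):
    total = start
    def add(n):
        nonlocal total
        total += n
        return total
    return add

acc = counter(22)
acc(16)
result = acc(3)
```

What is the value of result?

Step 1: counter(22) creates closure with total = 22.
Step 2: First acc(16): total = 22 + 16 = 38.
Step 3: Second acc(3): total = 38 + 3 = 41. result = 41

The answer is 41.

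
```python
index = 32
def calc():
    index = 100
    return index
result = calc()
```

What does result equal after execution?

Step 1: Global index = 32.
Step 2: calc() creates local index = 100, shadowing the global.
Step 3: Returns local index = 100. result = 100

The answer is 100.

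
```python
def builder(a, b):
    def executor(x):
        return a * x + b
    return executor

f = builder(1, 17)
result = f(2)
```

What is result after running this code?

Step 1: builder(1, 17) captures a = 1, b = 17.
Step 2: f(2) computes 1 * 2 + 17 = 19.
Step 3: result = 19

The answer is 19.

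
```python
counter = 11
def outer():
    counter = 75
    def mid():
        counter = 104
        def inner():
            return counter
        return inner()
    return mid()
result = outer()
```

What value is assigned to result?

Step 1: Three levels of shadowing: global 11, outer 75, mid 104.
Step 2: inner() finds counter = 104 in enclosing mid() scope.
Step 3: result = 104

The answer is 104.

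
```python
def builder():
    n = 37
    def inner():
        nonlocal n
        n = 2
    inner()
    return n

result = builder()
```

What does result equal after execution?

Step 1: builder() sets n = 37.
Step 2: inner() uses nonlocal to reassign n = 2.
Step 3: result = 2

The answer is 2.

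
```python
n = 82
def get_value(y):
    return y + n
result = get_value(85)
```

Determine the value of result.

Step 1: n = 82 is defined globally.
Step 2: get_value(85) uses parameter y = 85 and looks up n from global scope = 82.
Step 3: result = 85 + 82 = 167

The answer is 167.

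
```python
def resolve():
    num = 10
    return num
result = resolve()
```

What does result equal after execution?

Step 1: resolve() defines num = 10 in its local scope.
Step 2: return num finds the local variable num = 10.
Step 3: result = 10

The answer is 10.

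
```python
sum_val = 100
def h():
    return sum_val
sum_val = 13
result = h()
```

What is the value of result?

Step 1: sum_val is first set to 100, then reassigned to 13.
Step 2: h() is called after the reassignment, so it looks up the current global sum_val = 13.
Step 3: result = 13

The answer is 13.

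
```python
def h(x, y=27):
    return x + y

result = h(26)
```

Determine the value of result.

Step 1: h(26) uses default y = 27.
Step 2: Returns 26 + 27 = 53.
Step 3: result = 53

The answer is 53.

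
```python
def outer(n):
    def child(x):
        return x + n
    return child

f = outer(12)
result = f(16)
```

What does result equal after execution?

Step 1: outer(12) creates a closure that captures n = 12.
Step 2: f(16) calls the closure with x = 16, returning 16 + 12 = 28.
Step 3: result = 28

The answer is 28.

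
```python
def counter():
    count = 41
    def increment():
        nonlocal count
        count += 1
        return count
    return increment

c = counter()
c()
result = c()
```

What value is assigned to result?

Step 1: counter() creates closure with count = 41.
Step 2: Each c() call increments count via nonlocal. After 2 calls: 41 + 2 = 43.
Step 3: result = 43

The answer is 43.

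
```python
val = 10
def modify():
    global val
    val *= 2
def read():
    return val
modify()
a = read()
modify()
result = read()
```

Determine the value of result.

Step 1: val = 10.
Step 2: First modify(): val = 10 * 2 = 20.
Step 3: Second modify(): val = 20 * 2 = 40.
Step 4: read() returns 40

The answer is 40.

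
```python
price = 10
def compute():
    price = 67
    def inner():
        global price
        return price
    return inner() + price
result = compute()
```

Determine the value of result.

Step 1: Global price = 10. compute() shadows with local price = 67.
Step 2: inner() uses global keyword, so inner() returns global price = 10.
Step 3: compute() returns 10 + 67 = 77

The answer is 77.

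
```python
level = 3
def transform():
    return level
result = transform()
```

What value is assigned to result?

Step 1: level = 3 is defined in the global scope.
Step 2: transform() looks up level. No local level exists, so Python checks the global scope via LEGB rule and finds level = 3.
Step 3: result = 3

The answer is 3.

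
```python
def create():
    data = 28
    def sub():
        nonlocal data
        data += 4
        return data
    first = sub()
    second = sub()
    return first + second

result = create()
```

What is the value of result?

Step 1: data starts at 28.
Step 2: First call: data = 28 + 4 = 32, returns 32.
Step 3: Second call: data = 32 + 4 = 36, returns 36.
Step 4: result = 32 + 36 = 68

The answer is 68.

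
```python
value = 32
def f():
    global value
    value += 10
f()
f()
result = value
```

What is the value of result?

Step 1: value = 32.
Step 2: First f(): value = 32 + 10 = 42.
Step 3: Second f(): value = 42 + 10 = 52. result = 52

The answer is 52.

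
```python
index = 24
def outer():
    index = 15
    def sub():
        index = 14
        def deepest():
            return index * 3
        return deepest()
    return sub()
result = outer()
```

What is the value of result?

Step 1: deepest() looks up index through LEGB: not local, finds index = 14 in enclosing sub().
Step 2: Returns 14 * 3 = 42.
Step 3: result = 42

The answer is 42.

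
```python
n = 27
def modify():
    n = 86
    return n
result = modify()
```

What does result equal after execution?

Step 1: Global n = 27.
Step 2: modify() creates local n = 86, shadowing the global.
Step 3: Returns local n = 86. result = 86

The answer is 86.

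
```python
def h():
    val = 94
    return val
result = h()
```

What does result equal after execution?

Step 1: h() defines val = 94 in its local scope.
Step 2: return val finds the local variable val = 94.
Step 3: result = 94

The answer is 94.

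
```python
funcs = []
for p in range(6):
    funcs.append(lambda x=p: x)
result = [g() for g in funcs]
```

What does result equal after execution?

Step 1: Default arg x=p captures p at each iteration.
Step 2: Each lambda has its own default: 0, 1, ..., 5.
Step 3: result = [0, 1, 2, 3, 4, 5]

The answer is [0, 1, 2, 3, 4, 5].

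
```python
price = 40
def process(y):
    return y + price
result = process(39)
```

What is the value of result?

Step 1: price = 40 is defined globally.
Step 2: process(39) uses parameter y = 39 and looks up price from global scope = 40.
Step 3: result = 39 + 40 = 79

The answer is 79.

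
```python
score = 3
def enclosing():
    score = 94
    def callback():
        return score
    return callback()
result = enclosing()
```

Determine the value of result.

Step 1: score = 3 globally, but enclosing() defines score = 94 locally.
Step 2: callback() looks up score. Not in local scope, so checks enclosing scope (enclosing) and finds score = 94.
Step 3: result = 94

The answer is 94.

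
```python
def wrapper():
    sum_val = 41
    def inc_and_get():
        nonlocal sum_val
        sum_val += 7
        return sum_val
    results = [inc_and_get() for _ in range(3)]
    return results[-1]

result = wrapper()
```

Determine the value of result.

Step 1: sum_val = 41.
Step 2: Three calls to inc_and_get(), each adding 7.
Step 3: Last value = 41 + 7 * 3 = 62

The answer is 62.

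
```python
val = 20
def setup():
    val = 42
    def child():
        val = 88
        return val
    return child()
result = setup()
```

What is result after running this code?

Step 1: Three scopes define val: global (20), setup (42), child (88).
Step 2: child() has its own local val = 88, which shadows both enclosing and global.
Step 3: result = 88 (local wins in LEGB)

The answer is 88.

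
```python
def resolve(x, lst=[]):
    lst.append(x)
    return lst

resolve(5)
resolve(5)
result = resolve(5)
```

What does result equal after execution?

Step 1: Mutable default argument gotcha! The list [] is created once.
Step 2: Each call appends to the SAME list: [5], [5, 5], [5, 5, 5].
Step 3: result = [5, 5, 5]

The answer is [5, 5, 5].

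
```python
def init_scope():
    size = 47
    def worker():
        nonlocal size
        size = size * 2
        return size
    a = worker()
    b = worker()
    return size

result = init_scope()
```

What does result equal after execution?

Step 1: size starts at 47.
Step 2: First worker(): size = 47 * 2 = 94.
Step 3: Second worker(): size = 94 * 2 = 188.
Step 4: result = 188

The answer is 188.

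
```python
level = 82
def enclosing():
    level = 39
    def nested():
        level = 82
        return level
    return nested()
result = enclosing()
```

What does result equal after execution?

Step 1: Three scopes define level: global (82), enclosing (39), nested (82).
Step 2: nested() has its own local level = 82, which shadows both enclosing and global.
Step 3: result = 82 (local wins in LEGB)

The answer is 82.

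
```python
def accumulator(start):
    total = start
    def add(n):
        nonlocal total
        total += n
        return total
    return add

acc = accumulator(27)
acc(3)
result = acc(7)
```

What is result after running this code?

Step 1: accumulator(27) creates closure with total = 27.
Step 2: First acc(3): total = 27 + 3 = 30.
Step 3: Second acc(7): total = 30 + 7 = 37. result = 37

The answer is 37.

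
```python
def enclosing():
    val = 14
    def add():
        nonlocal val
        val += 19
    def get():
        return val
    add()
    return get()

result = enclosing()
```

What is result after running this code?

Step 1: val = 14. add() modifies it via nonlocal, get() reads it.
Step 2: add() makes val = 14 + 19 = 33.
Step 3: get() returns 33. result = 33

The answer is 33.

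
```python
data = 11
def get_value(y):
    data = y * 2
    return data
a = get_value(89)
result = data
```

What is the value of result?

Step 1: Global data = 11.
Step 2: get_value(89) creates local data = 89 * 2 = 178.
Step 3: Global data unchanged because no global keyword. result = 11

The answer is 11.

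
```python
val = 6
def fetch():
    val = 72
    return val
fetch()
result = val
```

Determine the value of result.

Step 1: Global val = 6.
Step 2: fetch() creates local val = 72 (shadow, not modification).
Step 3: After fetch() returns, global val is unchanged. result = 6

The answer is 6.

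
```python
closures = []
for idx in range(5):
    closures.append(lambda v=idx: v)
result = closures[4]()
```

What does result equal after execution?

Step 1: Default argument v=idx captures idx's value at each iteration.
Step 2: closures[4] captured v = 4 when idx was 4.
Step 3: result = 4

The answer is 4.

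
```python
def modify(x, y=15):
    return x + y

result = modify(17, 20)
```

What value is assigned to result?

Step 1: modify(17, 20) overrides default y with 20.
Step 2: Returns 17 + 20 = 37.
Step 3: result = 37

The answer is 37.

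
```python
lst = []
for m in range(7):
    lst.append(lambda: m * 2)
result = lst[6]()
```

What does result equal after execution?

Step 1: All lambdas reference the same variable m (late binding).
Step 2: After the loop, m = 6. Every lambda returns m * 2.
Step 3: lst[6]() = 6 * 2 = 12

The answer is 12.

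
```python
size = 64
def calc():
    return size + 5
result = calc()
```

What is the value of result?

Step 1: size = 64 is defined globally.
Step 2: calc() looks up size from global scope = 64, then computes 64 + 5 = 69.
Step 3: result = 69

The answer is 69.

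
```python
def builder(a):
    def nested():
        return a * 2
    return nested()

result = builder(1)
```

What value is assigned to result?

Step 1: builder(1) binds parameter a = 1.
Step 2: nested() accesses a = 1 from enclosing scope.
Step 3: result = 1 * 2 = 2

The answer is 2.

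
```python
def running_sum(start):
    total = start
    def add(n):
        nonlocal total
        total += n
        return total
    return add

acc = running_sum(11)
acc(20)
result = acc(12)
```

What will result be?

Step 1: running_sum(11) creates closure with total = 11.
Step 2: First acc(20): total = 11 + 20 = 31.
Step 3: Second acc(12): total = 31 + 12 = 43. result = 43

The answer is 43.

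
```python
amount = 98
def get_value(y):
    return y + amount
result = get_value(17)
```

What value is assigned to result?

Step 1: amount = 98 is defined globally.
Step 2: get_value(17) uses parameter y = 17 and looks up amount from global scope = 98.
Step 3: result = 17 + 98 = 115

The answer is 115.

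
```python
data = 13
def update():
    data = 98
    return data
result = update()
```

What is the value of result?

Step 1: Global data = 13.
Step 2: update() creates local data = 98, shadowing the global.
Step 3: Returns local data = 98. result = 98

The answer is 98.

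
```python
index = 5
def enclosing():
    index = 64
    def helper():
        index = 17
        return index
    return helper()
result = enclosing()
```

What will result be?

Step 1: Three scopes define index: global (5), enclosing (64), helper (17).
Step 2: helper() has its own local index = 17, which shadows both enclosing and global.
Step 3: result = 17 (local wins in LEGB)

The answer is 17.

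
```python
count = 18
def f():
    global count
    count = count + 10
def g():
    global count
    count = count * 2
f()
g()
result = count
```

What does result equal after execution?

Step 1: count = 18.
Step 2: f() adds 10: count = 18 + 10 = 28.
Step 3: g() doubles: count = 28 * 2 = 56.
Step 4: result = 56

The answer is 56.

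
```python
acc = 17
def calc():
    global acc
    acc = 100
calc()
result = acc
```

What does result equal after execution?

Step 1: acc = 17 globally.
Step 2: calc() declares global acc and sets it to 100.
Step 3: After calc(), global acc = 100. result = 100

The answer is 100.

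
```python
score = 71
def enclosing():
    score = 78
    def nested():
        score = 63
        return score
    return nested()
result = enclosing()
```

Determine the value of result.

Step 1: Three scopes define score: global (71), enclosing (78), nested (63).
Step 2: nested() has its own local score = 63, which shadows both enclosing and global.
Step 3: result = 63 (local wins in LEGB)

The answer is 63.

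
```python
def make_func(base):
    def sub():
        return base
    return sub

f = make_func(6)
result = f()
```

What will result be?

Step 1: make_func(6) creates closure capturing base = 6.
Step 2: f() returns the captured base = 6.
Step 3: result = 6

The answer is 6.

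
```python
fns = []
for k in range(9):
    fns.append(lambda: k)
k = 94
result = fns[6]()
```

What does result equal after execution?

Step 1: Lambdas capture the variable k by reference, not by value.
Step 2: After the loop, k is reassigned to 94.
Step 3: fns[6]() looks up the current k = 94. result = 94

The answer is 94.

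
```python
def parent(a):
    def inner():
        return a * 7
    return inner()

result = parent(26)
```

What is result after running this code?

Step 1: parent(26) binds parameter a = 26.
Step 2: inner() accesses a = 26 from enclosing scope.
Step 3: result = 26 * 7 = 182

The answer is 182.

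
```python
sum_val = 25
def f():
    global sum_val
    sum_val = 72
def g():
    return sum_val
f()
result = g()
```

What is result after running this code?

Step 1: sum_val = 25.
Step 2: f() sets global sum_val = 72.
Step 3: g() reads global sum_val = 72. result = 72

The answer is 72.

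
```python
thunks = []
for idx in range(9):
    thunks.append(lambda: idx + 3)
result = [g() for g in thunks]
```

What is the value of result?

Step 1: All lambdas capture idx by reference. After the loop, idx = 8.
Step 2: Each call returns 8 + 3 = 11.
Step 3: result = [11, 11, 11, 11, 11, 11, 11, 11, 11]

The answer is [11, 11, 11, 11, 11, 11, 11, 11, 11].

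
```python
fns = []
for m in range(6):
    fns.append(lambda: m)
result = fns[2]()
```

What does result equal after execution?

Step 1: The loop creates 6 lambdas, all referencing the same variable m.
Step 2: After the loop, m = 5 (final value).
Step 3: fns[2]() looks up m at call time and finds 5. This is the late binding gotcha. result = 5

The answer is 5.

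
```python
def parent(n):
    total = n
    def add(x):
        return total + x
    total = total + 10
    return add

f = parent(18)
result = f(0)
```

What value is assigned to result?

Step 1: parent(18) sets total = 18, then total = 18 + 10 = 28.
Step 2: Closures capture by reference, so add sees total = 28.
Step 3: f(0) returns 28 + 0 = 28

The answer is 28.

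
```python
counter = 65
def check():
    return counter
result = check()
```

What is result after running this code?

Step 1: counter = 65 is defined in the global scope.
Step 2: check() looks up counter. No local counter exists, so Python checks the global scope via LEGB rule and finds counter = 65.
Step 3: result = 65

The answer is 65.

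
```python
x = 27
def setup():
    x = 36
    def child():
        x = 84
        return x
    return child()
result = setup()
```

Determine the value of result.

Step 1: Three scopes define x: global (27), setup (36), child (84).
Step 2: child() has its own local x = 84, which shadows both enclosing and global.
Step 3: result = 84 (local wins in LEGB)

The answer is 84.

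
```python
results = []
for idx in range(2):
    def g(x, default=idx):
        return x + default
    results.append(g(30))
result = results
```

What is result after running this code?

Step 1: Default argument default=idx is evaluated at function definition time.
Step 2: Each iteration creates g with default = current idx value.
Step 3: g(30) returns 30 + default. results = [30, 31]

The answer is [30, 31].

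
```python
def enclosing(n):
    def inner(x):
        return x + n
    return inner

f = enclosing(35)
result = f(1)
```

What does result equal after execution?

Step 1: enclosing(35) creates a closure that captures n = 35.
Step 2: f(1) calls the closure with x = 1, returning 1 + 35 = 36.
Step 3: result = 36

The answer is 36.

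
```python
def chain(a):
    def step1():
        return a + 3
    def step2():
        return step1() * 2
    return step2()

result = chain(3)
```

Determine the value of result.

Step 1: chain(3) captures a = 3.
Step 2: step2() calls step1() which returns 3 + 3 = 6.
Step 3: step2() returns 6 * 2 = 12

The answer is 12.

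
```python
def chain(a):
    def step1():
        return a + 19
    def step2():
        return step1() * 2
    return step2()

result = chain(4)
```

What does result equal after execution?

Step 1: chain(4) captures a = 4.
Step 2: step2() calls step1() which returns 4 + 19 = 23.
Step 3: step2() returns 23 * 2 = 46

The answer is 46.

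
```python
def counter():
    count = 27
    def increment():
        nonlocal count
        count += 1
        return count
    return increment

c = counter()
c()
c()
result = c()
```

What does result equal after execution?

Step 1: counter() creates closure with count = 27.
Step 2: Each c() call increments count via nonlocal. After 3 calls: 27 + 3 = 30.
Step 3: result = 30

The answer is 30.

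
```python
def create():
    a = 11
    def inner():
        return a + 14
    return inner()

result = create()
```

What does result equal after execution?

Step 1: create() defines a = 11.
Step 2: inner() reads a = 11 from enclosing scope, returns 11 + 14 = 25.
Step 3: result = 25

The answer is 25.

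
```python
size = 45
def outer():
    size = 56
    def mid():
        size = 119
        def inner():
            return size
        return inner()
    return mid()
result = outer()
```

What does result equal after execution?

Step 1: Three levels of shadowing: global 45, outer 56, mid 119.
Step 2: inner() finds size = 119 in enclosing mid() scope.
Step 3: result = 119

The answer is 119.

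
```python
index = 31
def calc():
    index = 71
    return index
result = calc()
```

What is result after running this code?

Step 1: Global index = 31.
Step 2: calc() creates local index = 71, shadowing the global.
Step 3: Returns local index = 71. result = 71

The answer is 71.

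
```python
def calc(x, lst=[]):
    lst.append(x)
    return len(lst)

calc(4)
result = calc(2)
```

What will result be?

Step 1: Mutable default list persists between calls.
Step 2: First call: lst = [4], len = 1. Second call: lst = [4, 2], len = 2.
Step 3: result = 2

The answer is 2.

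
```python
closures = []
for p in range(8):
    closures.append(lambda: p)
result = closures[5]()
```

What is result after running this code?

Step 1: The loop creates 8 lambdas, all referencing the same variable p.
Step 2: After the loop, p = 7 (final value).
Step 3: closures[5]() looks up p at call time and finds 7. This is the late binding gotcha. result = 7

The answer is 7.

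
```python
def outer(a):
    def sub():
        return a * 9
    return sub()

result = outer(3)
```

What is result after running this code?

Step 1: outer(3) binds parameter a = 3.
Step 2: sub() accesses a = 3 from enclosing scope.
Step 3: result = 3 * 9 = 27

The answer is 27.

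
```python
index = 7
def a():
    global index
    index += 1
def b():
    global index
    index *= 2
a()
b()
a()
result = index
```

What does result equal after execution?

Step 1: index = 7.
Step 2: a(): index = 7 + 1 = 8.
Step 3: b(): index = 8 * 2 = 16.
Step 4: a(): index = 16 + 1 = 17

The answer is 17.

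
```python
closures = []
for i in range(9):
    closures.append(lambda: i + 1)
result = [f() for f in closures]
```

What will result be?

Step 1: All lambdas capture i by reference. After the loop, i = 8.
Step 2: Each call returns 8 + 1 = 9.
Step 3: result = [9, 9, 9, 9, 9, 9, 9, 9, 9]

The answer is [9, 9, 9, 9, 9, 9, 9, 9, 9].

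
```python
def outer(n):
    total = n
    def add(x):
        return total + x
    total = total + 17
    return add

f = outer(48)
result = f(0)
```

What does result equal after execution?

Step 1: outer(48) sets total = 48, then total = 48 + 17 = 65.
Step 2: Closures capture by reference, so add sees total = 65.
Step 3: f(0) returns 65 + 0 = 65

The answer is 65.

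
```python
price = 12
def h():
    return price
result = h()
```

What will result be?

Step 1: price = 12 is defined in the global scope.
Step 2: h() looks up price. No local price exists, so Python checks the global scope via LEGB rule and finds price = 12.
Step 3: result = 12

The answer is 12.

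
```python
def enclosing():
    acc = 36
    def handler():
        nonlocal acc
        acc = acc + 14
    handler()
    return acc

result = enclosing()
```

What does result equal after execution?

Step 1: enclosing() sets acc = 36.
Step 2: handler() uses nonlocal to modify acc in enclosing's scope: acc = 36 + 14 = 50.
Step 3: enclosing() returns the modified acc = 50

The answer is 50.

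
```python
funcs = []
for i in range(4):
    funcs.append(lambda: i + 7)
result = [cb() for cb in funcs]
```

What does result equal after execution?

Step 1: All lambdas capture i by reference. After the loop, i = 3.
Step 2: Each call returns 3 + 7 = 10.
Step 3: result = [10, 10, 10, 10]

The answer is [10, 10, 10, 10].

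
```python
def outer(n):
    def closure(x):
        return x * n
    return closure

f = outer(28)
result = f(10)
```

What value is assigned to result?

Step 1: outer(28) creates a closure capturing n = 28.
Step 2: f(10) computes 10 * 28 = 280.
Step 3: result = 280

The answer is 280.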